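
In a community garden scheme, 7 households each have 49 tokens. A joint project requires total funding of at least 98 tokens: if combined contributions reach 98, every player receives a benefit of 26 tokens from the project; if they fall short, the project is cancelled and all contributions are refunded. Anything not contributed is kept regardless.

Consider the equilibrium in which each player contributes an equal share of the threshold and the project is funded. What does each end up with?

61 tokens

Equal share of the threshold: 98/7 = 14.
At this profile no one gains by cutting their contribution: any cut drops the total below 98, the project is cancelled, contributions are refunded, and the deviator ends with 49, which is less than 49 − 14 + 26 = 61. Contributing more than 14 just wastes the excess. So contributing exactly 14 is a best response.
Each player's payoff: 49 − 14 + 26 = 61.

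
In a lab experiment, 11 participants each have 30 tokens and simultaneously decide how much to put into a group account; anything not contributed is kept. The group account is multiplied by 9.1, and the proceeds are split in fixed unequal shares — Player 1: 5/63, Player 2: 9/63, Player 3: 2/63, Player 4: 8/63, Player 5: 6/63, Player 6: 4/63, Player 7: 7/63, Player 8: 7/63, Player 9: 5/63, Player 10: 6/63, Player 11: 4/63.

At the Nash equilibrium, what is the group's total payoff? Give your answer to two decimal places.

A player with share s gets back 9.1·s per unit contributed, so full contribution is dominant for anyone with s > 1/9.1 = 0.1099 and zero contribution is dominant for anyone below.
The shares above 0.1099 belong to Player 2, Player 4, Player 7 and Player 8, contributing 30 each; the remaining 7 contribute 0. Total contributed: 120.
The group account pays out 9.1 × 120 = 1092.00 in total (split across the unequal shares, but the aggregate is all that matters for the group sum).
The 7 free-riders keep 30 each, adding 210. Group total = 210 + 1092.00 = 1302.00.

1302.00 tokens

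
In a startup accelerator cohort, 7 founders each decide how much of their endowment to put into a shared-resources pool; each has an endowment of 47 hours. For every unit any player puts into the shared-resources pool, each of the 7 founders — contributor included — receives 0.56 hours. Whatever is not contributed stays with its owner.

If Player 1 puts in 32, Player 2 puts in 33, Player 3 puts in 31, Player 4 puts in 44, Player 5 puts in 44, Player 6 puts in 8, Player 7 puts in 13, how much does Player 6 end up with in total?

Total contributed: 32 + 33 + 31 + 44 + 44 + 8 + 13 = 205.
Each receives 0.56 × 205 = 114.80 from the shared-resources pool.
Player 6 keeps 47 − 8 = 39, so Player 6's payoff is 39 + 114.80 = 153.80.

153.80 hours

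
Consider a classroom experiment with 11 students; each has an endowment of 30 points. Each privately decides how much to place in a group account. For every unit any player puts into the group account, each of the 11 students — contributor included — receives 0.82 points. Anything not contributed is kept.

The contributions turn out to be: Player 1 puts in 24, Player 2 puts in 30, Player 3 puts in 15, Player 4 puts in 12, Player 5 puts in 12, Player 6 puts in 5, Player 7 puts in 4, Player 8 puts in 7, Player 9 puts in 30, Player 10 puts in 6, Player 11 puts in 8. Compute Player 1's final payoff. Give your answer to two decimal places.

Total contributed: 24 + 30 + 15 + 12 + 12 + 5 + 4 + 7 + 30 + 6 + 8 = 153.
Each receives 0.82 × 153 = 125.46 from the group account.
Player 1 keeps 30 − 24 = 6, so Player 1's payoff is 6 + 125.46 = 131.46.

131.46 points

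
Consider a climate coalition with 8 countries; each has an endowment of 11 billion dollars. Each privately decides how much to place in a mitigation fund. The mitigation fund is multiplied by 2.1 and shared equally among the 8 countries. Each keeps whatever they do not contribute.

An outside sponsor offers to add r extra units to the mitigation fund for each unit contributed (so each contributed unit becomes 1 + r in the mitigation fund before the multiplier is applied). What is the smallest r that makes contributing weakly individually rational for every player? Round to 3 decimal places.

2.810

With matching at rate r, one contributed unit becomes (1 + r) in the mitigation fund and returns 2.1 × (1 + r) / 8 to the contributor.
Setting this equal to 1: 1 + r = 8/2.1 = 3.8095.
So the minimum matching rate is r = 3.8095 − 1 = 2.810.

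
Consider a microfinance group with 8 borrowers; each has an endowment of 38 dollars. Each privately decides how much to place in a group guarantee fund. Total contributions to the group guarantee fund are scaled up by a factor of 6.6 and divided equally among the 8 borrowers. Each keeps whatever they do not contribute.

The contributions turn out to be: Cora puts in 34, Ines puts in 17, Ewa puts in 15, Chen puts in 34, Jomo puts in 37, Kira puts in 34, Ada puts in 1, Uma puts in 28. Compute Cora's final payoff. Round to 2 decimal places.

169.00 dollars

Total contributed: 34 + 17 + 15 + 34 + 37 + 34 + 1 + 28 = 200.
Each receives 6.6 × 200 / 8 = 165.00 from the group guarantee fund.
Cora keeps 38 − 34 = 4, so Cora's payoff is 4 + 165.00 = 169.00.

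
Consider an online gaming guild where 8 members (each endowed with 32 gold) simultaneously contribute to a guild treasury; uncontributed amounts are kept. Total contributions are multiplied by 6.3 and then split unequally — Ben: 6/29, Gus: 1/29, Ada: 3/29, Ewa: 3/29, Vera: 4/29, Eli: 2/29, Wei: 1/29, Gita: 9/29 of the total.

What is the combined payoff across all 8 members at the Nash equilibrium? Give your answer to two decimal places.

595.20 gold

Each unit j contributes comes back to j as 6.3 × (j's share), so j prefers to contribute only if that share exceeds 1/6.3 = 0.1587; otherwise keeping the unit dominates.
Ben and Gita are above the threshold, contributing 32 each; the remaining 6 contribute 0. Total contributed: 64.
The guild treasury pays out 6.3 × 64 = 403.20 in total (split across the unequal shares, but the aggregate is all that matters for the group sum).
The 6 free-riders keep 32 each, adding 192. Group total = 192 + 403.20 = 595.20.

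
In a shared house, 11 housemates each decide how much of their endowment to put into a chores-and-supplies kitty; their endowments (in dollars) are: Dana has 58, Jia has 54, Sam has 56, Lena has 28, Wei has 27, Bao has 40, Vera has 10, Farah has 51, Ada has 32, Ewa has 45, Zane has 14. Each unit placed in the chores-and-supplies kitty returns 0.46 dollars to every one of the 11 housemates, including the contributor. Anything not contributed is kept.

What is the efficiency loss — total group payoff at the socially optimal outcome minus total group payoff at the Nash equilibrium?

The private return per contributed unit is 0.46 < 1 for everyone, so the Nash equilibrium is zero contribution and the group total is Σ E_j = 58 + 54 + 56 + 28 + 27 + 40 + 10 + 51 + 32 + 45 + 14 = 415.
Each contributed unit returns 5.060 to the group, so the social optimum is full contribution by everyone: group total = 5.060 × 415 = 2099.90.
Efficiency loss = (5.060 − 1) × 415 = 1684.90.

1684.90 dollars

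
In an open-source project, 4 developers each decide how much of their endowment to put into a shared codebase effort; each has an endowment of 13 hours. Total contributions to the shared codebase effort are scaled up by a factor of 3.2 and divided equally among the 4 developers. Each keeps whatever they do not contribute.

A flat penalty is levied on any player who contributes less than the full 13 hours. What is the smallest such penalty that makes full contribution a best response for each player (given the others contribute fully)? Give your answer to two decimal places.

Given the others contribute fully, the best deviation is to contribute 0 (any partial contribution still incurs the fine and gives up units whose private return 0.8000 is below 1).
Deviating from 13 to 0 saves 13 hours but forfeits the deviator's share of the drop in the shared codebase effort: 3.2/4 × 13 = 10.40.
So the deviation gain is 13 − 10.40 = 2.60, and the fine must be at least 2.60 hours to wipe it out.

2.60 hours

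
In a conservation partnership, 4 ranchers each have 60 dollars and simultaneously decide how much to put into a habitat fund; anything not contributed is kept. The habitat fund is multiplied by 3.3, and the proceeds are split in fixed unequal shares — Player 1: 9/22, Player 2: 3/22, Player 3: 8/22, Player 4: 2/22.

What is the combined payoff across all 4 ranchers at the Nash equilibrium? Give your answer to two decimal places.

516.00 dollars

Player j's private return per contributed unit is 3.3 × (j's share). Contributing is weakly dominant for j when that share is at least 1/3.3 = 0.3030, and contributing 0 is dominant otherwise.
Player 1 and Player 3 clear that bar, contributing 60 each; the remaining 2 contribute 0. Total contributed: 120.
The habitat fund pays out 3.3 × 120 = 396.00 in total (split across the unequal shares, but the aggregate is all that matters for the group sum).
The 2 free-riders keep 60 each, adding 120. Group total = 120 + 396.00 = 516.00.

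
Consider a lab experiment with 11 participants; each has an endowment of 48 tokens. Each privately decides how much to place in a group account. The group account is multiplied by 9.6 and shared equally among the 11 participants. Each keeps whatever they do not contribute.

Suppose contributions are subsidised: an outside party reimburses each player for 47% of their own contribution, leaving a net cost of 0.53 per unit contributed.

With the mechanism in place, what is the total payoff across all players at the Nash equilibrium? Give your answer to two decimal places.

With the mechanism, a contributed unit returns (9.6/11) / 0.53 = 1.6467 per unit of net cost to the contributor — now above 1 — so contributing fully is weakly dominant for every player.
At the Nash equilibrium everyone contributes 48. Group total payoff = 11 × (48 × 0.47 + 9.6 × 48) = 5316.96.

5316.96 tokens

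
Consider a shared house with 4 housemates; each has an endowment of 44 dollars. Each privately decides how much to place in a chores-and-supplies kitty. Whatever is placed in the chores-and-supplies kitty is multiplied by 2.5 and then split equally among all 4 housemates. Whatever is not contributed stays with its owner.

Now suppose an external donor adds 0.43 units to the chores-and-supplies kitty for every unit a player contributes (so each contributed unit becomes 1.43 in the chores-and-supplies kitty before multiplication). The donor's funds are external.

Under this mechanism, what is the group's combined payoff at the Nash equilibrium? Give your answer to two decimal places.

The effective private return is 2.5 × 1.43 / 4 = 0.8938, which is still under 1, so the mechanism doesn't change anyone's dominant strategy: zero contribution.
Everyone keeps their endowment and the group total is 4 × 44 = 176.

176.00 dollars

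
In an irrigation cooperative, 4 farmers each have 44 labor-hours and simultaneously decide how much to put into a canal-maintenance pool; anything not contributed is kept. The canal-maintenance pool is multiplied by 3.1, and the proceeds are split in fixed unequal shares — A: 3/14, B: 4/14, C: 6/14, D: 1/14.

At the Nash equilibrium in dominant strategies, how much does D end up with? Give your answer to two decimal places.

53.74 labor-hours

Player j's private return per contributed unit is 3.1 × (j's share). Contributing is weakly dominant for j when that share is at least 1/3.1 = 0.3226, and contributing 0 is dominant otherwise.
Only C (6/14) clears that bar, contributing 44; the remaining 3 contribute 0. Total contributed: 44.
D keeps 44 and receives 3.1 × 44 × 1/14 = 9.74 from the canal-maintenance pool, for a payoff of 53.74.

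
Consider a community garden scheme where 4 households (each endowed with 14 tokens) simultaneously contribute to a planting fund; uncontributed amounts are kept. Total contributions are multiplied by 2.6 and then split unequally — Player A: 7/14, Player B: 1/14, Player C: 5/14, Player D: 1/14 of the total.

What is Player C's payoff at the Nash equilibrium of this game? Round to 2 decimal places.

27.00 tokens

A player with share s gets back 2.6·s per unit contributed, so full contribution is dominant for anyone with s > 1/2.6 = 0.3846 and zero contribution is dominant for anyone below.
Only Player A (7/14) clears that bar, contributing 14; the remaining 3 contribute 0. Total contributed: 14.
Player C keeps 14 and receives 2.6 × 14 × 5/14 = 13.00 from the planting fund, for a payoff of 27.00.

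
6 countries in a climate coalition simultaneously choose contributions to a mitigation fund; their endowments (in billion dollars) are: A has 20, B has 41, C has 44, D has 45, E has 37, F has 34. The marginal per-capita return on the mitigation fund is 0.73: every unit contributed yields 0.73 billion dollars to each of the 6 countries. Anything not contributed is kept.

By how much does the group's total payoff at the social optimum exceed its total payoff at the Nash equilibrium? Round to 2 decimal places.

The private return per contributed unit is 0.73 < 1 for everyone, so the Nash equilibrium is zero contribution and the group total is Σ E_j = 20 + 41 + 44 + 45 + 37 + 34 = 221.
Each contributed unit returns 4.380 to the group, so the social optimum is full contribution by everyone: group total = 4.380 × 221 = 967.98.
Efficiency loss = (4.380 − 1) × 221 = 746.98.

746.98 billion dollars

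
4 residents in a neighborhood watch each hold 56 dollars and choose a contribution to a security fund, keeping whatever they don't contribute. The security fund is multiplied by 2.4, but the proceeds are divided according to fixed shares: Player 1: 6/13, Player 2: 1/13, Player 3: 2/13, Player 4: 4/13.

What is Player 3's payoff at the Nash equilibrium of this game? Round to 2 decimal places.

Player j's private return per contributed unit is 2.4 × (j's share). Contributing is weakly dominant for j when that share is at least 1/2.4 = 0.4167, and contributing 0 is dominant otherwise.
Player 1 alone (share 6/13) is above the threshold, contributing 56; the remaining 3 contribute 0. Total contributed: 56.
Player 3 keeps 56 and receives 2.4 × 56 × 2/13 = 20.68 from the security fund, for a payoff of 76.68.

76.68 dollars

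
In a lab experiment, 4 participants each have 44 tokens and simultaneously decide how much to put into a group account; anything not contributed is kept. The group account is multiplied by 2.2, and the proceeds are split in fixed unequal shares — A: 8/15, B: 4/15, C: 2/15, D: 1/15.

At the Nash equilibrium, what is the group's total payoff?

A player with share s gets back 2.2·s per unit contributed, so full contribution is dominant for anyone with s > 1/2.2 = 0.4545 and zero contribution is dominant for anyone below.
A alone (share 8/15) is above the threshold, contributing 44; the remaining 3 contribute 0. Total contributed: 44.
The group account pays out 2.2 × 44 = 96.80 in total (split across the unequal shares, but the aggregate is all that matters for the group sum).
The 3 free-riders keep 44 each, adding 132. Group total = 132 + 96.80 = 228.80.

228.80 tokens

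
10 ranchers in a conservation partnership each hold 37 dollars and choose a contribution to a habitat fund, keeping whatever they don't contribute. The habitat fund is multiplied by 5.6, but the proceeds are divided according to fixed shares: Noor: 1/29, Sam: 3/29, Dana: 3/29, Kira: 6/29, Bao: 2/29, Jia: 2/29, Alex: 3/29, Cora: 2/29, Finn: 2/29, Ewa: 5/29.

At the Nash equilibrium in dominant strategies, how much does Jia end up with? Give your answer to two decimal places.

51.29 dollars

For player j, contributing a unit is worthwhile iff 5.6 × (j's share) ≥ 1, i.e. iff j's share is at least 0.1786.
Kira alone (share 6/29) is above the threshold, contributing 37; the remaining 9 contribute 0. Total contributed: 37.
Jia keeps 37 and receives 5.6 × 37 × 2/29 = 14.29 from the habitat fund, for a payoff of 51.29.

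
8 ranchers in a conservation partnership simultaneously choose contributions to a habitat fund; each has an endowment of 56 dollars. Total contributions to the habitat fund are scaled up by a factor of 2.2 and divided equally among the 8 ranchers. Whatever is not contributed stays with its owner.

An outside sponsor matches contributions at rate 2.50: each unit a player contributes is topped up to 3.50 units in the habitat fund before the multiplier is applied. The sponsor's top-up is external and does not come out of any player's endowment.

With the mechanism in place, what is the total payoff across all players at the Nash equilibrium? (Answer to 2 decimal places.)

Even with the mechanism, each unit contributed returns only 2.2 × 3.50 / 8 = 0.9625 per unit of net cost, so contributing nothing is still dominant.
At the Nash equilibrium no one contributes; group total payoff = 8 × 56 = 448.

448.00 dollars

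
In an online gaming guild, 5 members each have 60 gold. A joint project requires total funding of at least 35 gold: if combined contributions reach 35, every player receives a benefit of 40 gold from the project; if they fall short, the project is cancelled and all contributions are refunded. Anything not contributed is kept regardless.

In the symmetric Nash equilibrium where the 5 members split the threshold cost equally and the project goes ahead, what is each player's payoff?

93 gold

Equal share of the threshold: 35/5 = 7.
At this profile no one gains by cutting their contribution: any cut drops the total below 35, the project is cancelled, contributions are refunded, and the deviator ends with 60, which is less than 60 − 7 + 40 = 93. Contributing more than 7 just wastes the excess. So contributing exactly 7 is a best response.
Each player's payoff: 60 − 7 + 40 = 93.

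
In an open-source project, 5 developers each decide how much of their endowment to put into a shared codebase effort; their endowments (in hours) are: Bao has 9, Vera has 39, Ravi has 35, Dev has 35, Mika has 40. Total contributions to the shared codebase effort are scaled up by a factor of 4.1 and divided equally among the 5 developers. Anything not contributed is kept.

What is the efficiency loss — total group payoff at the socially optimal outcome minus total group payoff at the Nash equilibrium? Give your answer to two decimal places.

The private return per contributed unit is 4.1/5 = 0.8200 < 1 for every player regardless of endowment, so the Nash equilibrium is zero contribution and the group total is Σ E_j = 9 + 39 + 35 + 35 + 40 = 158.
Each contributed unit returns 4.100 to the group, so the social optimum is full contribution by everyone: group total = 4.100 × 158 = 647.80.
Efficiency loss = (4.100 − 1) × 158 = 489.80.

489.80 hours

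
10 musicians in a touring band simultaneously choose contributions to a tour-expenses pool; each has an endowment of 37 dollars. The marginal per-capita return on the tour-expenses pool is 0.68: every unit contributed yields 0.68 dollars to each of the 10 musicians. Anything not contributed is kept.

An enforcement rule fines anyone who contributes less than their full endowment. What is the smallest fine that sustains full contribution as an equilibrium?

11.84 dollars

Given the others contribute fully, the best deviation is to contribute 0 (any partial contribution still incurs the fine and gives up units whose private return 0.68 is below 1).
Deviating from 37 to 0 saves 37 dollars but forfeits the deviator's share of the drop in the tour-expenses pool: 0.68 × 37 = 25.16.
So the deviation gain is 37 − 25.16 = 11.84, and the fine must be at least 11.84 dollars to wipe it out.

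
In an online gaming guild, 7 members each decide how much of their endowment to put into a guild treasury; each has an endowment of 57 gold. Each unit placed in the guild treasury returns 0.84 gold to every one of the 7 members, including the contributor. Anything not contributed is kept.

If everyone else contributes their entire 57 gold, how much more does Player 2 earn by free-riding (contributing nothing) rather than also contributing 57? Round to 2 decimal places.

Switching from a contribution of 57 to 0 lets Player 2 keep an extra 57 gold, but lowers the guild treasury by 57, which costs Player 2 their own share of that drop: 0.84 × 57 = 47.88.
Net gain = 57 − 47.88 = 9.12. The private return per contributed unit (0.84) is below 1, so free-riding is indeed the best response regardless of what the others do.

9.12 gold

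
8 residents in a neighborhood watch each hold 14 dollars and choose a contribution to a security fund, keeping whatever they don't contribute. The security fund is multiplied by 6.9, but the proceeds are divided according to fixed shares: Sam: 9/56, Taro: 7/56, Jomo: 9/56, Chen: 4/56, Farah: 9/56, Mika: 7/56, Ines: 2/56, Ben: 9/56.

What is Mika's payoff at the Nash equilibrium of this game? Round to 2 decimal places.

A player with share s gets back 6.9·s per unit contributed, so full contribution is dominant for anyone with s > 1/6.9 = 0.1449 and zero contribution is dominant for anyone below.
Sam, Jomo, Farah and Ben are above the threshold, contributing 14 each; the remaining 4 contribute 0. Total contributed: 56.
Mika keeps 14 and receives 6.9 × 56 × 7/56 = 48.30 from the security fund, for a payoff of 62.30.

62.30 dollars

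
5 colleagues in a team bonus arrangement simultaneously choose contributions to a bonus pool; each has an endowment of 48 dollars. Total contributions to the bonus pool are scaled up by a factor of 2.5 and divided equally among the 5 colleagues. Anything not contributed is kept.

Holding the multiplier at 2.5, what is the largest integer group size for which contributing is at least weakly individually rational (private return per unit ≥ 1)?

2

Private return per unit is 2.5/(group size), which is ≥ 1 whenever the group size is ≤ 2.5.
The largest such integer is 2.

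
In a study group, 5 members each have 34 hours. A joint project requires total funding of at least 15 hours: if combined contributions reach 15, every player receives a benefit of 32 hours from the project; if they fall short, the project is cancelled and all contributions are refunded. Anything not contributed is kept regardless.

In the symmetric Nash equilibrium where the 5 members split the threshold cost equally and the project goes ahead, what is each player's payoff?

Equal share of the threshold: 15/5 = 3.
At this profile no one gains by cutting their contribution: any cut drops the total below 15, the project is cancelled, contributions are refunded, and the deviator ends with 34, which is less than 34 − 3 + 32 = 63. Contributing more than 3 just wastes the excess. So contributing exactly 3 is a best response.
Each player's payoff: 34 − 3 + 32 = 63.

63 hours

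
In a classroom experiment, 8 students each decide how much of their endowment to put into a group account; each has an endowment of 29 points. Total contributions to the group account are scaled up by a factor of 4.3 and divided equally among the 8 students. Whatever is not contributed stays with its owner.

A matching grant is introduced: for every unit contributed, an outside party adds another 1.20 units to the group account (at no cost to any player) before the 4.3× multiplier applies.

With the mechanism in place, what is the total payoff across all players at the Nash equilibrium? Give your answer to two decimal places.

2194.72 points

Under the mechanism each unit contributed yields 4.3 × 2.20 / 8 = 1.1825 back to its contributor per unit of net cost, which exceeds 1, making full contribution the dominant choice for everyone.
At the Nash equilibrium everyone contributes 29. Group total payoff = 4.3 × 2.20 × 232 = 2194.72.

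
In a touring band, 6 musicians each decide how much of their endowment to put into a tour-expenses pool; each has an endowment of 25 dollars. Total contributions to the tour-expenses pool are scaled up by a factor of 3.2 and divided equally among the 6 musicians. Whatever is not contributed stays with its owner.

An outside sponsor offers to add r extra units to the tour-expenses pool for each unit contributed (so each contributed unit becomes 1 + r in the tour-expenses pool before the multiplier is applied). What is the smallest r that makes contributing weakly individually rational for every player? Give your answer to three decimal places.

0.875

With matching at rate r, one contributed unit becomes (1 + r) in the tour-expenses pool and returns 3.2 × (1 + r) / 6 to the contributor.
Setting this equal to 1: 1 + r = 6/3.2 = 1.8750.
So the minimum matching rate is r = 1.8750 − 1 = 0.875.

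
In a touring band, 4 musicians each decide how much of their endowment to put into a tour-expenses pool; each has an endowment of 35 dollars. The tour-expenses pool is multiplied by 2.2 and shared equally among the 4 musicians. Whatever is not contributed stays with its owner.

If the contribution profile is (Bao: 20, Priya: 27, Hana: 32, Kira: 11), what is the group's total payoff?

248.00 dollars

Total contributed: 20 + 27 + 32 + 11 = 90; total kept: 4 × 35 − 90 = 50.
The tour-expenses pool pays out 2.2 × 90 = 198.00 in aggregate.
Group total = 50 + 198.00 = 248.00.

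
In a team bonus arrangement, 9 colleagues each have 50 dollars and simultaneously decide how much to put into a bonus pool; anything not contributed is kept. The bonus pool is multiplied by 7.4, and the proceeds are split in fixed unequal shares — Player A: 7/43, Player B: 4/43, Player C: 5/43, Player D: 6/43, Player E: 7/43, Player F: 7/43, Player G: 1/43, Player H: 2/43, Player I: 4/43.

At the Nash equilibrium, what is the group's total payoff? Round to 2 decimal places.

1730.00 dollars

Each unit j contributes comes back to j as 7.4 × (j's share), so j prefers to contribute only if that share exceeds 1/7.4 = 0.1351; otherwise keeping the unit dominates.
Player A, Player D, Player E and Player F are above the threshold, contributing 50 each; the remaining 5 contribute 0. Total contributed: 200.
The bonus pool pays out 7.4 × 200 = 1480.00 in total (split across the unequal shares, but the aggregate is all that matters for the group sum).
The 5 free-riders keep 50 each, adding 250. Group total = 250 + 1480.00 = 1730.00.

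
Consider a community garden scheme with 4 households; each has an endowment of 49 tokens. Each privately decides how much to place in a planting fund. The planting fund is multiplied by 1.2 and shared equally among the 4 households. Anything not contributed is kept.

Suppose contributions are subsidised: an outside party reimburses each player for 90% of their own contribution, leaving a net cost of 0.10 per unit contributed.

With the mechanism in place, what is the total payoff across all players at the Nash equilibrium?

411.60 tokens

The effective private return per unit is now (1.2/4) / 0.10 = 3.0000 > 1, so every player's dominant strategy flips to full contribution.
At the Nash equilibrium everyone contributes 49. Group total payoff = 4 × (49 × 0.90 + 1.2 × 49) = 411.60.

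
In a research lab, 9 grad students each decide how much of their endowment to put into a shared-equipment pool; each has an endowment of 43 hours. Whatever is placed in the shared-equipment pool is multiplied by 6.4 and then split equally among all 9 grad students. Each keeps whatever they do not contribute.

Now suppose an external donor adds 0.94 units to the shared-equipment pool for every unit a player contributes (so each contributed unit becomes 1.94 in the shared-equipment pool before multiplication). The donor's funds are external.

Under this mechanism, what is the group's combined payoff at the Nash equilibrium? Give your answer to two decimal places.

With the mechanism, a contributed unit returns 6.4 × 1.94 / 9 = 1.3796 per unit of net cost to the contributor — now above 1 — so contributing fully is weakly dominant for every player.
At the Nash equilibrium everyone contributes 43. Group total payoff = 6.4 × 1.94 × 387 = 4804.99.

4804.99 hours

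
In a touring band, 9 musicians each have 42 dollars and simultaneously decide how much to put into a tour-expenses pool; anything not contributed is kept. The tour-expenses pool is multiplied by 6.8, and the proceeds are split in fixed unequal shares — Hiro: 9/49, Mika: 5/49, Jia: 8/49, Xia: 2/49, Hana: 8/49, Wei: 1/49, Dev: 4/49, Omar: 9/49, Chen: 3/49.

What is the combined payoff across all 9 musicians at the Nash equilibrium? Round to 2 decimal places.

1352.40 dollars

Player j's private return per contributed unit is 6.8 × (j's share). Contributing is weakly dominant for j when that share is at least 1/6.8 = 0.1471, and contributing 0 is dominant otherwise.
Hiro, Jia, Hana and Omar clear that bar, contributing 42 each; the remaining 5 contribute 0. Total contributed: 168.
The tour-expenses pool pays out 6.8 × 168 = 1142.40 in total (split across the unequal shares, but the aggregate is all that matters for the group sum).
The 5 free-riders keep 42 each, adding 210. Group total = 210 + 1142.40 = 1352.40.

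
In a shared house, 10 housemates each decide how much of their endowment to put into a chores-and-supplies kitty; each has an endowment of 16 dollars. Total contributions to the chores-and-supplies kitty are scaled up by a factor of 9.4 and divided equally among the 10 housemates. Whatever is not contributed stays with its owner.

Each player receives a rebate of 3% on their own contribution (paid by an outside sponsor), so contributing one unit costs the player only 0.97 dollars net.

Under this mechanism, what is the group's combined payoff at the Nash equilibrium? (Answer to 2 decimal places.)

160.00 dollars

The effective private return is (9.4/10) / 0.97 = 0.9691, which is still under 1, so the mechanism doesn't change anyone's dominant strategy: zero contribution.
Everyone keeps their endowment and the group total is 10 × 16 = 160.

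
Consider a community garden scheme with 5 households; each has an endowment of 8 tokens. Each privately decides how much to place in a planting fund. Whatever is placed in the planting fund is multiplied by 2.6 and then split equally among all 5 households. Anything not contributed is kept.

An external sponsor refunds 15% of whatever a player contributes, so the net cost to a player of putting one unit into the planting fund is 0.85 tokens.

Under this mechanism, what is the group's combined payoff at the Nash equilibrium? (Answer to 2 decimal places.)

Even with the mechanism, each unit contributed returns only (2.6/5) / 0.85 = 0.6118 per unit of net cost, so contributing nothing is still dominant.
Everyone keeps their endowment and the group total is 5 × 8 = 40.

40.00 tokens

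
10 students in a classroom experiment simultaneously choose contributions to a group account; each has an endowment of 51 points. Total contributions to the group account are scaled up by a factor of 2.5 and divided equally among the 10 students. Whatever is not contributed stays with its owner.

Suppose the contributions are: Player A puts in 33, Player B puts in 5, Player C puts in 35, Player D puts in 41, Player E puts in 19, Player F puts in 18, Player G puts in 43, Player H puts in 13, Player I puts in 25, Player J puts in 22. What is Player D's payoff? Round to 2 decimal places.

73.50 points

Total contributed: 33 + 5 + 35 + 41 + 19 + 18 + 43 + 13 + 25 + 22 = 254.
Each receives 2.5 × 254 / 10 = 63.50 from the group account.
Player D keeps 51 − 41 = 10, so Player D's payoff is 10 + 63.50 = 73.50.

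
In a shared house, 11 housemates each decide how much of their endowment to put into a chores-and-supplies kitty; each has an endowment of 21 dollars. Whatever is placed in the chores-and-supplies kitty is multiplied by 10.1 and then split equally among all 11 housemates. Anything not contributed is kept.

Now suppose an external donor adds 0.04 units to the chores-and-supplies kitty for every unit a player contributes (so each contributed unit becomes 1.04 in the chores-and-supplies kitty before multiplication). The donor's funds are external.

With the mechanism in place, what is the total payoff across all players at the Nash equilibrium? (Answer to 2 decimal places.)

With the mechanism, a contributed unit returns 10.1 × 1.04 / 11 = 0.9549 per unit of net cost — still below 1 — so contributing 0 remains dominant for every player.
At the Nash equilibrium no one contributes; group total payoff = 11 × 21 = 231.

231.00 dollars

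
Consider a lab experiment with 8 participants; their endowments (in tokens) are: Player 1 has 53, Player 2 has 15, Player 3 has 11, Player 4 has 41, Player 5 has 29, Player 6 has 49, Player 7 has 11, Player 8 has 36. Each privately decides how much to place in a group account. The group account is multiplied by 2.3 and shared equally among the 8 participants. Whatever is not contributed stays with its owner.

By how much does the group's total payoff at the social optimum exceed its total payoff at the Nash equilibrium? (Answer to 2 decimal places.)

318.50 tokens

The private return per contributed unit is 2.3/8 = 0.2875 < 1 for every player regardless of endowment, so the Nash equilibrium is zero contribution and the group total is Σ E_j = 53 + 15 + 11 + 41 + 29 + 49 + 11 + 36 = 245.
Each contributed unit returns 2.300 to the group, so the social optimum is full contribution by everyone: group total = 2.300 × 245 = 563.50.
Efficiency loss = (2.300 − 1) × 245 = 318.50.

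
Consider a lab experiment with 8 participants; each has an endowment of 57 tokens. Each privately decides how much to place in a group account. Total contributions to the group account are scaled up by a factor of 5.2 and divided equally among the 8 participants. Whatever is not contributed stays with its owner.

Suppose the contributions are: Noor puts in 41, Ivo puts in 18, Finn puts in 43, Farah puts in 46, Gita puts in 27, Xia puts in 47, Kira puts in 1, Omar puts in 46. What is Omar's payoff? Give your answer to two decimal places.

185.85 tokens

Total contributed: 41 + 18 + 43 + 46 + 27 + 47 + 1 + 46 = 269.
Each receives 5.2 × 269 / 8 = 174.85 from the group account.
Omar keeps 57 − 46 = 11, so Omar's payoff is 11 + 174.85 = 185.85.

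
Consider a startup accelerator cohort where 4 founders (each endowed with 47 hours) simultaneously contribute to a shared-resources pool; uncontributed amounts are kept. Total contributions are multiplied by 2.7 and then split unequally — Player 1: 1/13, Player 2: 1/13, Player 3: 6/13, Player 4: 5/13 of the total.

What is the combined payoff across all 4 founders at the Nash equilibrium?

Each unit j contributes comes back to j as 2.7 × (j's share), so j prefers to contribute only if that share exceeds 1/2.7 = 0.3704; otherwise keeping the unit dominates.
The shares above 0.3704 belong to Player 3 and Player 4, contributing 47 each; the remaining 2 contribute 0. Total contributed: 94.
The shared-resources pool pays out 2.7 × 94 = 253.80 in total (split across the unequal shares, but the aggregate is all that matters for the group sum).
The 2 free-riders keep 47 each, adding 94. Group total = 94 + 253.80 = 347.80.

347.80 hours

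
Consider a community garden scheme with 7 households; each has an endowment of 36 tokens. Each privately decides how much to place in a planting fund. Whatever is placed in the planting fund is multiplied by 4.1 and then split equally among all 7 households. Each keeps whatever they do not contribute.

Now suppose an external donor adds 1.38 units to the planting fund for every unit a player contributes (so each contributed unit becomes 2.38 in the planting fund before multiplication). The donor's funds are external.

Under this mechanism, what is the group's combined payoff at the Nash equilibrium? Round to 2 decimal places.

With the mechanism, a contributed unit returns 4.1 × 2.38 / 7 = 1.3940 per unit of net cost to the contributor — now above 1 — so contributing fully is weakly dominant for every player.
At the Nash equilibrium everyone contributes 36. Group total payoff = 4.1 × 2.38 × 252 = 2459.02.

2459.02 tokens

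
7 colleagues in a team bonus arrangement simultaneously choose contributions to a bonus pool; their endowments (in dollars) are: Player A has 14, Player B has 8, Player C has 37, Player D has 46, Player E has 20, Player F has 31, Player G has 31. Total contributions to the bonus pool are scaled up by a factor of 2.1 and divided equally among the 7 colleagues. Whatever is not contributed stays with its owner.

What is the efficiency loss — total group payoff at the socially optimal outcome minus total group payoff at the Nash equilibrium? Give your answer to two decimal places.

The private return per contributed unit is 2.1/7 = 0.3000 < 1 for every player regardless of endowment, so the Nash equilibrium is zero contribution and the group total is Σ E_j = 14 + 8 + 37 + 46 + 20 + 31 + 31 = 187.
Each contributed unit returns 2.100 to the group, so the social optimum is full contribution by everyone: group total = 2.100 × 187 = 392.70.
Efficiency loss = (2.100 − 1) × 187 = 205.70.

205.70 dollars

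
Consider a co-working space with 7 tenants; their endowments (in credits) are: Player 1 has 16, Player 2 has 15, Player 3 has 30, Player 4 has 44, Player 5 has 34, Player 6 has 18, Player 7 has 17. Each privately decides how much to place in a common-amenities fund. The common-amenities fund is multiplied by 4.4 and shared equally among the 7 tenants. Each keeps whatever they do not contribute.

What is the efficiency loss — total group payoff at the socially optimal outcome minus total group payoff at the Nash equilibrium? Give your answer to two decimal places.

The private return per contributed unit is 4.4/7 = 0.6286 < 1 for every player regardless of endowment, so the Nash equilibrium is zero contribution and the group total is Σ E_j = 16 + 15 + 30 + 44 + 34 + 18 + 17 = 174.
Each contributed unit returns 4.400 to the group, so the social optimum is full contribution by everyone: group total = 4.400 × 174 = 765.60.
Efficiency loss = (4.400 − 1) × 174 = 591.60.

591.60 credits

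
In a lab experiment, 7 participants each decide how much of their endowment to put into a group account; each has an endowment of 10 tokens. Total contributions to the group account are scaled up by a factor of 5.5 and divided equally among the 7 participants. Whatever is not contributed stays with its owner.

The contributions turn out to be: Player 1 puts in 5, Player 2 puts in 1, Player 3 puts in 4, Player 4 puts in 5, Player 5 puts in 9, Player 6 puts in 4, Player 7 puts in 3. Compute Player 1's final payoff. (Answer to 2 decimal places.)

29.36 tokens

Total contributed: 5 + 1 + 4 + 5 + 9 + 4 + 3 = 31.
Each receives 5.5 × 31 / 7 = 24.36 from the group account.
Player 1 keeps 10 − 5 = 5, so Player 1's payoff is 5 + 24.36 = 29.36.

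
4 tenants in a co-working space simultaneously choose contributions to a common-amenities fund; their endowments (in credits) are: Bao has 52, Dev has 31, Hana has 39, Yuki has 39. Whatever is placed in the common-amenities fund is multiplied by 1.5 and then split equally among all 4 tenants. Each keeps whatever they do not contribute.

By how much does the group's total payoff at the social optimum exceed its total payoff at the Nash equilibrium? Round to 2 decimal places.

The private return per contributed unit is 1.5/4 = 0.3750 < 1 for every player regardless of endowment, so the Nash equilibrium is zero contribution and the group total is Σ E_j = 52 + 31 + 39 + 39 = 161.
Each contributed unit returns 1.500 to the group, so the social optimum is full contribution by everyone: group total = 1.500 × 161 = 241.50.
Efficiency loss = (1.500 − 1) × 161 = 80.50.

80.50 credits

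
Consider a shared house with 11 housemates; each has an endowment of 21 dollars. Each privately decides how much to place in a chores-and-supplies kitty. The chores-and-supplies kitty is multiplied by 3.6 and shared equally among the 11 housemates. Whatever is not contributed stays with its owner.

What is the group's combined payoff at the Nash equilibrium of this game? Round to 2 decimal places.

231.00 dollars

Each contributed unit returns 3.6/11 = 0.3273 to its contributor — below 1 — so contributing 0 is dominant for every player. At the Nash equilibrium everyone keeps their 21, and the group total is 11 × 21 = 231.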